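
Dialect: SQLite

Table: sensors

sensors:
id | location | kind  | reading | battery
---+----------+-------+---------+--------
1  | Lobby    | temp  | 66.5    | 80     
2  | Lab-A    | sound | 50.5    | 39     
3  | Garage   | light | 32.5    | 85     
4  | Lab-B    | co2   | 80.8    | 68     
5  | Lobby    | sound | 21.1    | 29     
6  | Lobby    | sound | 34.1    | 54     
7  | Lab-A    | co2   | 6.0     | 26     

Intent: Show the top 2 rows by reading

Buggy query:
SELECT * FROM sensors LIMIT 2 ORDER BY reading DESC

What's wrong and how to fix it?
Bug: ORDER BY cannot follow LIMIT; LIMIT is the final clause

Fix: Swap the clauses: ORDER BY first, then LIMIT

Corrected query:
SELECT * FROM sensors ORDER BY reading DESC LIMIT 2

Result:
id | location | kind | reading | battery
---+----------+------+---------+--------
4  | Lab-B    | co2  | 80.8    | 68     
1  | Lobby    | temp | 66.5    | 80     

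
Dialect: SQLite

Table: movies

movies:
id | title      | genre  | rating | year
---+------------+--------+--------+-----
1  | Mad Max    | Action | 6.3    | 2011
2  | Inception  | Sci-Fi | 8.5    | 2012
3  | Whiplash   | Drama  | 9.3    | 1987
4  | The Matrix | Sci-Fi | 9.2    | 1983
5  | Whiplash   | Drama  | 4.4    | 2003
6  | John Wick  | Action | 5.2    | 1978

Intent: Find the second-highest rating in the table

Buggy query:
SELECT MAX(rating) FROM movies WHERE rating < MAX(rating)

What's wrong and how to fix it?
Bug: The inner MAX is an aggregate inside WHERE, which is not allowed

Fix: Put the inner MAX in a scalar subquery

Corrected query:
SELECT MAX(rating) FROM movies WHERE rating < (SELECT MAX(rating) FROM movies)

Result:
MAX(rating)
-----------
9.2        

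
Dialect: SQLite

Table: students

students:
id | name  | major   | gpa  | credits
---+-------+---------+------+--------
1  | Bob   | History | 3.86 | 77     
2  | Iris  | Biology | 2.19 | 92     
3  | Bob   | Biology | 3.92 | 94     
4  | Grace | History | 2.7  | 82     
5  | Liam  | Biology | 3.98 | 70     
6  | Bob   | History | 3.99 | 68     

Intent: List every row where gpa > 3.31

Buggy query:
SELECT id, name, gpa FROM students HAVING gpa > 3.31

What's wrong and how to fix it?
Bug: HAVING filters the output of aggregation, but this query has no GROUP BY and no aggregate functions, so SQLite rejects it (HAVING clause on a non-aggregate query); the condition here is per row

Fix: Use WHERE for row-level filtering

Corrected query:
SELECT id, name, gpa FROM students WHERE gpa > 3.31

Result:
id | name | gpa 
---+------+-----
1  | Bob  | 3.86
3  | Bob  | 3.92
5  | Liam | 3.98
6  | Bob  | 3.99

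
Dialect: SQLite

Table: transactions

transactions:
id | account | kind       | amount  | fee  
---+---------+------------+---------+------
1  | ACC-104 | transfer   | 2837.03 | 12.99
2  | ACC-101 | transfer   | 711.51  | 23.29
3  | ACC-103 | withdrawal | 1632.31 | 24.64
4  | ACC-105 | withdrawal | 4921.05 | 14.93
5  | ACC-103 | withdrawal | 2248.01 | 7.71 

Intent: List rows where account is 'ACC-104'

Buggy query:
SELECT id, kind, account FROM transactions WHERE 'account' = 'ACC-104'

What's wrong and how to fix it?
Bug: 'account' in single quotes is a string literal, not the column; the comparison is literal-vs-literal and never true

Fix: Reference the column as account without single quotes

Corrected query:
SELECT id, kind, account FROM transactions WHERE account = 'ACC-104'

Result:
id | kind     | account
---+----------+--------
1  | transfer | ACC-104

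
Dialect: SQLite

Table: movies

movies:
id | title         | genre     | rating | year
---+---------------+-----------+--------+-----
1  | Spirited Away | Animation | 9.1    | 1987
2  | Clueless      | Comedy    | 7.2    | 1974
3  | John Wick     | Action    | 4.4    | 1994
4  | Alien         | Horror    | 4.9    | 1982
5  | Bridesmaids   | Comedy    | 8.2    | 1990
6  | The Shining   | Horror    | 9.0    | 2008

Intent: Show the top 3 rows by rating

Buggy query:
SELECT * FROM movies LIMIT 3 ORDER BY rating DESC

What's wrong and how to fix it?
Bug: LIMIT must come after ORDER BY

Fix: Sort with ORDER BY, then apply LIMIT

Corrected query:
SELECT * FROM movies ORDER BY rating DESC LIMIT 3

Result:
id | title         | genre     | rating | year
---+---------------+-----------+--------+-----
1  | Spirited Away | Animation | 9.1    | 1987
6  | The Shining   | Horror    | 9      | 2008
5  | Bridesmaids   | Comedy    | 8.2    | 1990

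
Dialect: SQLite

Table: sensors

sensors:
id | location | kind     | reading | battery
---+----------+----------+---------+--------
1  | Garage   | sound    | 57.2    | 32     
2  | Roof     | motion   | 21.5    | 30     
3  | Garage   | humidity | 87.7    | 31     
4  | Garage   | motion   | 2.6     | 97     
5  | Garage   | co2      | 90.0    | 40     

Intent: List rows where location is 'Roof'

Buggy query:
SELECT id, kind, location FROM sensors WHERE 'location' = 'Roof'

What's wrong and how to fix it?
Bug: Single quotes denote string literals in SQL; the column name is being compared as a constant string

Fix: Remove the quotes around the column name (or use double quotes for an identifier)

Corrected query:
SELECT id, kind, location FROM sensors WHERE location = 'Roof'

Result:
id | kind   | location
---+--------+---------
2  | motion | Roof    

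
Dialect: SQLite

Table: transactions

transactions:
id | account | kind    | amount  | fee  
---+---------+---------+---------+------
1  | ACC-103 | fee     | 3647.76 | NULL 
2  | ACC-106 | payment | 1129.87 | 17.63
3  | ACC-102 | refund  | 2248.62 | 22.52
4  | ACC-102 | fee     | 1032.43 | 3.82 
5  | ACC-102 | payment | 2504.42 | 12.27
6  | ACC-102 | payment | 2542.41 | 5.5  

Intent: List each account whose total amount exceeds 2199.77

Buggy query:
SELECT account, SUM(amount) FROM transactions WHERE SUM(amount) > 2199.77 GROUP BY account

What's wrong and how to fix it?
Bug: Aggregate functions cannot appear in a WHERE clause

Fix: Use HAVING (which filters groups after aggregation) instead of WHERE

Corrected query:
SELECT account, SUM(amount) FROM transactions GROUP BY account HAVING SUM(amount) > 2199.77

Result:
account | SUM(amount)
--------+------------
ACC-102 | 8327.88    
ACC-103 | 3647.76    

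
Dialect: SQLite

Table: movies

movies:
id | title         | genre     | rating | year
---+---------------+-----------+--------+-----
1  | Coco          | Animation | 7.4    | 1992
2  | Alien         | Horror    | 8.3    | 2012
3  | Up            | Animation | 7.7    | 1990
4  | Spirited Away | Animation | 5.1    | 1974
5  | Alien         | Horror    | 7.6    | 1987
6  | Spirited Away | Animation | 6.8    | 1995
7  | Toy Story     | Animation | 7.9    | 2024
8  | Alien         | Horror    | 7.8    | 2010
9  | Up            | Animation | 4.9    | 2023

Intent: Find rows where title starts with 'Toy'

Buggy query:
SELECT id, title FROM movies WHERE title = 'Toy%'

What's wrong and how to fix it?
Bug: '=' compares the literal string including the % character; pattern matching needs LIKE

Fix: Use LIKE for wildcard pattern matching

Corrected query:
SELECT id, title FROM movies WHERE title LIKE 'Toy%'

Result:
id | title    
---+----------
7  | Toy Story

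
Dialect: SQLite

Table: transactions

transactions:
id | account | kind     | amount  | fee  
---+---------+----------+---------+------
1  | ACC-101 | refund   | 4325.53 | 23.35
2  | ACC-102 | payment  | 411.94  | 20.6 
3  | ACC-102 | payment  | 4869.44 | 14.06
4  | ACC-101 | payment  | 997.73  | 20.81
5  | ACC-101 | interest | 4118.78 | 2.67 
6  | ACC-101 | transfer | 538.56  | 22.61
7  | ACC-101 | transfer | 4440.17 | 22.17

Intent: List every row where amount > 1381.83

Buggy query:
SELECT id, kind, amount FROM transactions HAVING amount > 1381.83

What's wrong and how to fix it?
Bug: This is a non-aggregate query (no GROUP BY, no aggregates), so in SQLite the HAVING clause is invalid here; a row-level condition belongs in WHERE

Fix: Use WHERE for row-level filtering

Corrected query:
SELECT id, kind, amount FROM transactions WHERE amount > 1381.83

Result:
id | kind     | amount 
---+----------+--------
1  | refund   | 4325.53
3  | payment  | 4869.44
5  | interest | 4118.78
7  | transfer | 4440.17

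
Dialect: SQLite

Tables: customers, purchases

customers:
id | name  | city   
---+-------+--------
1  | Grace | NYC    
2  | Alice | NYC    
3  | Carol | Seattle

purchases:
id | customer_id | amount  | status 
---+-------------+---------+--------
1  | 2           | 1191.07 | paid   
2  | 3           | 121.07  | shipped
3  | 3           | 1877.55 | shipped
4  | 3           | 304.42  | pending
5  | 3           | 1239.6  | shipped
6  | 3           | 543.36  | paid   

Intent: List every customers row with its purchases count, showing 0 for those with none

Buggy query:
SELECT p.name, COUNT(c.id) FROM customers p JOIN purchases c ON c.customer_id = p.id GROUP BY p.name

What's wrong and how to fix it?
Bug: An inner join excludes parents with zero children

Fix: Use LEFT JOIN so parents without children still appear (COUNT(c.id) gives 0)

Corrected query:
SELECT p.name, COUNT(c.id) FROM customers p LEFT JOIN purchases c ON c.customer_id = p.id GROUP BY p.name

Result:
name  | COUNT(c.id)
------+------------
Alice | 1          
Carol | 5          
Grace | 0          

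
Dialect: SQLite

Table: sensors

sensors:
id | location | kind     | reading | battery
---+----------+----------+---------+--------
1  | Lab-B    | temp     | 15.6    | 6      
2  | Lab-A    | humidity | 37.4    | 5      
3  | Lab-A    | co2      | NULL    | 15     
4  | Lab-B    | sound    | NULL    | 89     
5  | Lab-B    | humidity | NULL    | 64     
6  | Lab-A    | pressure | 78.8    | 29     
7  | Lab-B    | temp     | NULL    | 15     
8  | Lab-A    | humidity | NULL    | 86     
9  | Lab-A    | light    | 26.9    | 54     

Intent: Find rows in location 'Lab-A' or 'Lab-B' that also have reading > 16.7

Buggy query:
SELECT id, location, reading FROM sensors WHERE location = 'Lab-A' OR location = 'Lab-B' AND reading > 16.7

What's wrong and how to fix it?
Bug: Without parentheses, AND is evaluated before OR, so the reading filter only applies to the 'Lab-B' branch

Fix: Add parentheses around the OR so the AND applies to both alternatives

Corrected query:
SELECT id, location, reading FROM sensors WHERE (location = 'Lab-A' OR location = 'Lab-B') AND reading > 16.7

Result:
id | location | reading
---+----------+--------
2  | Lab-A    | 37.4   
6  | Lab-A    | 78.8   
9  | Lab-A    | 26.9   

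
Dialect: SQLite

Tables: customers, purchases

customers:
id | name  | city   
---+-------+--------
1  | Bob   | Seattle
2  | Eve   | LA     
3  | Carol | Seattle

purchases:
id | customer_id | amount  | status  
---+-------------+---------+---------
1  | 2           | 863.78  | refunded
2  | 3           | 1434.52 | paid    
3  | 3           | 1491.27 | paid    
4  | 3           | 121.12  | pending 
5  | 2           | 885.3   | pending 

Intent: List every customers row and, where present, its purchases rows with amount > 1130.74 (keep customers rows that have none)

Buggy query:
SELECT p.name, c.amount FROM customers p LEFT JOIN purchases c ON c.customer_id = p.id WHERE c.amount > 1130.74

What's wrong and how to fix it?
Bug: Filtering c.amount in WHERE discards the NULL rows produced by LEFT JOIN, turning it into an inner join

Fix: Put 'c.amount > 1130.74' in the JOIN's ON clause instead of WHERE

Corrected query:
SELECT p.name, c.amount FROM customers p LEFT JOIN purchases c ON c.customer_id = p.id AND c.amount > 1130.74

Result:
name  | amount 
------+--------
Bob   | NULL   
Eve   | NULL   
Carol | 1434.52
Carol | 1491.27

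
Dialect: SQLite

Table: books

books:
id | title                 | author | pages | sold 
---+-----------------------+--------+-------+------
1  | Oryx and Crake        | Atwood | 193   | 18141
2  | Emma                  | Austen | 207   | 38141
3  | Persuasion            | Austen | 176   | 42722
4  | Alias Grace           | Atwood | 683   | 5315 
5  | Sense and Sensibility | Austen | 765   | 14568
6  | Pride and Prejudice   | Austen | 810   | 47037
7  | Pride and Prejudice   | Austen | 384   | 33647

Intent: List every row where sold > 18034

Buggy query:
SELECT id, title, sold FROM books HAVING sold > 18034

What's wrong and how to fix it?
Bug: HAVING filters the output of aggregation, but this query has no GROUP BY and no aggregate functions, so SQLite rejects it (HAVING clause on a non-aggregate query); the condition here is per row

Fix: Use WHERE for row-level filtering

Corrected query:
SELECT id, title, sold FROM books WHERE sold > 18034

Result:
id | title               | sold 
---+---------------------+------
1  | Oryx and Crake      | 18141
2  | Emma                | 38141
3  | Persuasion          | 42722
6  | Pride and Prejudice | 47037
7  | Pride and Prejudice | 33647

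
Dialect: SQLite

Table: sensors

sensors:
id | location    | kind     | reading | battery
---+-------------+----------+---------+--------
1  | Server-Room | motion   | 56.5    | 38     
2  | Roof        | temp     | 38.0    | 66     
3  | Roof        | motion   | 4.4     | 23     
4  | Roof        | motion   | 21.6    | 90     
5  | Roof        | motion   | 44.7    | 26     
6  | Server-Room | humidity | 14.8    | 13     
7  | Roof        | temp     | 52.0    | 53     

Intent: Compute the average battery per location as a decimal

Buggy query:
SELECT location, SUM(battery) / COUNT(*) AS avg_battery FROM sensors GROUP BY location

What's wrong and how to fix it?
Bug: SUM(battery) and COUNT(*) are both integers; the division truncates the fractional part

Fix: Cast one side to REAL so the division keeps the fractional part

Corrected query:
SELECT location, SUM(battery) * 1.0 / COUNT(*) AS avg_battery FROM sensors GROUP BY location

Result:
location    | avg_battery
------------+------------
Roof        | 51.6       
Server-Room | 25.5       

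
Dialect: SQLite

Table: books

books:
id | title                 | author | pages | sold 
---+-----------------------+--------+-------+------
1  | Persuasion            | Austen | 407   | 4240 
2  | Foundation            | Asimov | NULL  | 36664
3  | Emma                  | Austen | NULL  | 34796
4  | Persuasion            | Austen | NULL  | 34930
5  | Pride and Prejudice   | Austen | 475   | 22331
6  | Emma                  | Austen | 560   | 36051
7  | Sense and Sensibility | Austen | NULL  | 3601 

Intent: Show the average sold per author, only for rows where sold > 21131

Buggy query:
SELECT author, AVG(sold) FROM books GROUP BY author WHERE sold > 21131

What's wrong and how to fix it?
Bug: Row-level WHERE must come before GROUP BY in the clause order

Fix: Place WHERE between FROM and GROUP BY

Corrected query:
SELECT author, AVG(sold) FROM books WHERE sold > 21131 GROUP BY author

Result:
author | AVG(sold)
-------+----------
Asimov | 36664    
Austen | 32027    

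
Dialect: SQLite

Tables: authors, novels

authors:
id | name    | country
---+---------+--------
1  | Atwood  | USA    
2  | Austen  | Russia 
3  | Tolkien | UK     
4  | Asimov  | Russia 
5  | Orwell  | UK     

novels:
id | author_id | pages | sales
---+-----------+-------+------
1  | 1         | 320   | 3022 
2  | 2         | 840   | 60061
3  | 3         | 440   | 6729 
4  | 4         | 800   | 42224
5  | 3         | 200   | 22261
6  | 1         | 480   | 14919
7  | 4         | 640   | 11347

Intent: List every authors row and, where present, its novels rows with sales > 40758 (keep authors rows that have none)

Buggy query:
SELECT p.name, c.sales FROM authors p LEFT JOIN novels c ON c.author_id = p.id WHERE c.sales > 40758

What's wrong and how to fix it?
Bug: A WHERE condition on the right-hand table after LEFT JOIN drops unmatched parents

Fix: Put 'c.sales > 40758' in the JOIN's ON clause instead of WHERE

Corrected query:
SELECT p.name, c.sales FROM authors p LEFT JOIN novels c ON c.author_id = p.id AND c.sales > 40758

Result:
name    | sales
--------+------
Atwood  | NULL 
Austen  | 60061
Tolkien | NULL 
Asimov  | 42224
Orwell  | NULL 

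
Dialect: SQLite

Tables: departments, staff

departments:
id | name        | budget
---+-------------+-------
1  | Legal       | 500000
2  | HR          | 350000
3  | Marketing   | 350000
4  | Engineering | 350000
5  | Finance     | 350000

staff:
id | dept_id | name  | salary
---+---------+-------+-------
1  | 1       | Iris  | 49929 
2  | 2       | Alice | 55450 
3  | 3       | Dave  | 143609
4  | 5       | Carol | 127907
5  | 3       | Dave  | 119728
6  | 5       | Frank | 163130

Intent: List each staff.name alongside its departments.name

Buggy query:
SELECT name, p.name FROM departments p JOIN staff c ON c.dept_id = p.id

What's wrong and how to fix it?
Bug: 'name' exists in both joined tables, so the database can't tell which one is meant

Fix: Prefix ambiguous columns with the table alias

Corrected query:
SELECT c.name, p.name FROM departments p JOIN staff c ON c.dept_id = p.id

Result:
name  | name     
------+----------
Iris  | Legal    
Alice | HR       
Dave  | Marketing
Carol | Finance  
Dave  | Marketing
Frank | Finance  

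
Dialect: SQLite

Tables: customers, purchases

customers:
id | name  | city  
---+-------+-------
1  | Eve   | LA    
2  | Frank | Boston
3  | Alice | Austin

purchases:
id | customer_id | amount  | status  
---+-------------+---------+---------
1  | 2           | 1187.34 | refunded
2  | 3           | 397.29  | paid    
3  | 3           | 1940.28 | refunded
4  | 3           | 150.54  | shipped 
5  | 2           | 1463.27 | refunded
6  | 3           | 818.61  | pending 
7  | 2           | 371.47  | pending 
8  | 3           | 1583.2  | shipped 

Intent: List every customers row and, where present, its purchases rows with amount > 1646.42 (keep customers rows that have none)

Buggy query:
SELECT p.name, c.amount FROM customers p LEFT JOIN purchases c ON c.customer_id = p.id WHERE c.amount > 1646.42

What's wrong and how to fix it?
Bug: Filtering c.amount in WHERE discards the NULL rows produced by LEFT JOIN, turning it into an inner join

Fix: Put 'c.amount > 1646.42' in the JOIN's ON clause instead of WHERE

Corrected query:
SELECT p.name, c.amount FROM customers p LEFT JOIN purchases c ON c.customer_id = p.id AND c.amount > 1646.42

Result:
name  | amount 
------+--------
Eve   | NULL   
Frank | NULL   
Alice | 1940.28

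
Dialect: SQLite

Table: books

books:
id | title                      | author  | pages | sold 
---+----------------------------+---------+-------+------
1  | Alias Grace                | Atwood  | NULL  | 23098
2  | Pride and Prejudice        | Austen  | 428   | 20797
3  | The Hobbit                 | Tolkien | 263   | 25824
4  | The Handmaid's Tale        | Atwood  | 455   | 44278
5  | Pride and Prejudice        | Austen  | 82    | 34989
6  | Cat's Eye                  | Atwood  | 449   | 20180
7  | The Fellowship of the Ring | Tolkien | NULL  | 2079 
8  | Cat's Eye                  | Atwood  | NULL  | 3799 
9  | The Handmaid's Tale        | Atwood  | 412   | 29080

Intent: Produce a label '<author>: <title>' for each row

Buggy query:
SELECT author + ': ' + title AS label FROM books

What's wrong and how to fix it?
Bug: '+' is numeric addition; on text columns SQLite converts them to 0 instead of concatenating

Fix: Replace + with || to concatenate text

Corrected query:
SELECT author || ': ' || title AS label FROM books

Result:
label                              
-----------------------------------
Atwood: Alias Grace                
Austen: Pride and Prejudice        
Tolkien: The Hobbit                
Atwood: The Handmaid's Tale        
Austen: Pride and Prejudice        
Atwood: Cat's Eye                  
Tolkien: The Fellowship of the Ring
Atwood: Cat's Eye                  
Atwood: The Handmaid's Tale        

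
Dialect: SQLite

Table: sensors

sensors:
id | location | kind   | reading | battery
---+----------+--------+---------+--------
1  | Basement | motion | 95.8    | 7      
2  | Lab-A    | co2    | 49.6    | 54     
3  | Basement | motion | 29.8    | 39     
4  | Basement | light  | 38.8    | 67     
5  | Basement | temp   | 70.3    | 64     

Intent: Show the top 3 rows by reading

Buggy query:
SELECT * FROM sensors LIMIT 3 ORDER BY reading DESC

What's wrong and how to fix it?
Bug: LIMIT must come after ORDER BY

Fix: Sort with ORDER BY, then apply LIMIT

Corrected query:
SELECT * FROM sensors ORDER BY reading DESC LIMIT 3

Result:
id | location | kind   | reading | battery
---+----------+--------+---------+--------
1  | Basement | motion | 95.8    | 7      
5  | Basement | temp   | 70.3    | 64     
2  | Lab-A    | co2    | 49.6    | 54     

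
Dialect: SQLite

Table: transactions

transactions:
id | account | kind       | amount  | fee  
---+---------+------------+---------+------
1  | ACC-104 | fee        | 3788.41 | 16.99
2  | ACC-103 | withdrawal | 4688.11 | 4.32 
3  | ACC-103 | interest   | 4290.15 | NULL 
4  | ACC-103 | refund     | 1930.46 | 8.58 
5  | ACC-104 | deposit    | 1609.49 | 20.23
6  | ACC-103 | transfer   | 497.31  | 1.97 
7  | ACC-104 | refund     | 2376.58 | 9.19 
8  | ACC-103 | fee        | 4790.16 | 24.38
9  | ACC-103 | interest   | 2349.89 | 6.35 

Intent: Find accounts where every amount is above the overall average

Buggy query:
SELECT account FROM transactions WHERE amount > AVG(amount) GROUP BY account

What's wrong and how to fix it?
Bug: WHERE evaluates per row before aggregation, so AVG() is unavailable

Fix: Compute the overall average in a scalar subquery and compare each group's MIN against it in HAVING

Corrected query:
SELECT account FROM transactions GROUP BY account HAVING MIN(amount) > (SELECT AVG(amount) FROM transactions)

Result:
(no rows)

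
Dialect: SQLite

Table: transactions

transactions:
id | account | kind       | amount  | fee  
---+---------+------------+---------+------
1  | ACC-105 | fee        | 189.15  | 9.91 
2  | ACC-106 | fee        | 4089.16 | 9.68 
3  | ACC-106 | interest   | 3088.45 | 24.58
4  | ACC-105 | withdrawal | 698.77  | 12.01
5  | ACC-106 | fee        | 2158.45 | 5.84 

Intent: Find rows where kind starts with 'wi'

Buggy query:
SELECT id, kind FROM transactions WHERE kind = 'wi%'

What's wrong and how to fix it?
Bug: Wildcards only work with LIKE; '=' treats '%' as a literal character

Fix: Replace '=' with LIKE so 'wi%' is treated as a pattern

Corrected query:
SELECT id, kind FROM transactions WHERE kind LIKE 'wi%'

Result:
id | kind      
---+-----------
4  | withdrawal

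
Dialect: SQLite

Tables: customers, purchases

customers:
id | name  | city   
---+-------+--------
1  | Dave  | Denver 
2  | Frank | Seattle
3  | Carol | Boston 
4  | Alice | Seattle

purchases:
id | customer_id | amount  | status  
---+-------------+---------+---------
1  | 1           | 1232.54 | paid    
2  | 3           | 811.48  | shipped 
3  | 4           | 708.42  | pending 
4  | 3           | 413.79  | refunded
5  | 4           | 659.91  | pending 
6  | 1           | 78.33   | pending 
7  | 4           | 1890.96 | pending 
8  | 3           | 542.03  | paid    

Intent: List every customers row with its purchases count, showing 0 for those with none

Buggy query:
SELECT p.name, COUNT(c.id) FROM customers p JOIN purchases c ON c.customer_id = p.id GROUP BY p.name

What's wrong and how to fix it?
Bug: INNER JOIN drops customers rows that have no matching purchases rows

Fix: Switch to LEFT JOIN to retain unmatched parent rows

Corrected query:
SELECT p.name, COUNT(c.id) FROM customers p LEFT JOIN purchases c ON c.customer_id = p.id GROUP BY p.name

Result:
name  | COUNT(c.id)
------+------------
Alice | 3          
Carol | 3          
Dave  | 2          
Frank | 0          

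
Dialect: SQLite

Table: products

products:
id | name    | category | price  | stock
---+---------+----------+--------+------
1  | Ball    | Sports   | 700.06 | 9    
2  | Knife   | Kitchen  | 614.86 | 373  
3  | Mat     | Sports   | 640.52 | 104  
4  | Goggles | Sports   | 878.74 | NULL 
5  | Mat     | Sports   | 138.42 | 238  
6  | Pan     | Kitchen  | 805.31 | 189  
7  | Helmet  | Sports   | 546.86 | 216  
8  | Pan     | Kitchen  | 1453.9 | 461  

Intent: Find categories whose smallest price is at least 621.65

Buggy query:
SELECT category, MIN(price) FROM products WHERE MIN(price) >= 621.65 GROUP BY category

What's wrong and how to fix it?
Bug: MIN() in WHERE is a misuse of aggregate

Fix: Replace WHERE with HAVING after the GROUP BY

Corrected query:
SELECT category, MIN(price) FROM products GROUP BY category HAVING MIN(price) >= 621.65

Result:
(no rows)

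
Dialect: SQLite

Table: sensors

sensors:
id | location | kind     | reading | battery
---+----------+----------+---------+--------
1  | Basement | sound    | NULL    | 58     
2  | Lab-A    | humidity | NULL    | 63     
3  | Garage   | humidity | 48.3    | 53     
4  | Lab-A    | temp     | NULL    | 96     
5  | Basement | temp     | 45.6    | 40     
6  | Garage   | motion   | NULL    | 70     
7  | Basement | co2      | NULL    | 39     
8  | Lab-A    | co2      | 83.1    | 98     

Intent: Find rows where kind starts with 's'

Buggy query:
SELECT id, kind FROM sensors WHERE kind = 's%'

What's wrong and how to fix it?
Bug: Wildcards only work with LIKE; '=' treats '%' as a literal character

Fix: Replace '=' with LIKE so 's%' is treated as a pattern

Corrected query:
SELECT id, kind FROM sensors WHERE kind LIKE 's%'

Result:
id | kind 
---+------
1  | sound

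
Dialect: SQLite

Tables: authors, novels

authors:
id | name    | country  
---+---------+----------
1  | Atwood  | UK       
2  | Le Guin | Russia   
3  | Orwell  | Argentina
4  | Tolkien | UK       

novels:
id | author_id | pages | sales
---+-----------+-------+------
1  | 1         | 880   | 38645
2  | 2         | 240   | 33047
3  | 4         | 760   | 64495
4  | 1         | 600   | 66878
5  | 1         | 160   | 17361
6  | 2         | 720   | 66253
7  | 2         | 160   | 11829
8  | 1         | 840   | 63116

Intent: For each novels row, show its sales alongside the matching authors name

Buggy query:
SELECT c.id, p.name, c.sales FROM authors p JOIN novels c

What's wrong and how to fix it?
Bug: Missing join condition: each novels row is matched to all authors rows instead of just its own

Fix: Specify the join condition linking the foreign key to the parent id

Corrected query:
SELECT c.id, p.name, c.sales FROM authors p JOIN novels c ON c.author_id = p.id

Result:
id | name    | sales
---+---------+------
1  | Atwood  | 38645
2  | Le Guin | 33047
3  | Tolkien | 64495
4  | Atwood  | 66878
5  | Atwood  | 17361
6  | Le Guin | 66253
7  | Le Guin | 11829
8  | Atwood  | 63116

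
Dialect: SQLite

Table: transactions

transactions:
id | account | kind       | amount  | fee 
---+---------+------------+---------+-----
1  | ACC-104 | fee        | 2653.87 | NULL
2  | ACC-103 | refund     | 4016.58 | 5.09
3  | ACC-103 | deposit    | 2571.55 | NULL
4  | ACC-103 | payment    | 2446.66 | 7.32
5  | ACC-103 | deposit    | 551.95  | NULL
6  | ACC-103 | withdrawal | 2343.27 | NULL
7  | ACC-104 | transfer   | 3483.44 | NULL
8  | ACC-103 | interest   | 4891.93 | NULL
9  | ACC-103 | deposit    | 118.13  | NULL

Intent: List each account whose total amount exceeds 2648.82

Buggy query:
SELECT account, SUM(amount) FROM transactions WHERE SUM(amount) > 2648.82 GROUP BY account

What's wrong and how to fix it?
Bug: Aggregate functions cannot appear in a WHERE clause

Fix: Move the aggregate condition to a HAVING clause

Corrected query:
SELECT account, SUM(amount) FROM transactions GROUP BY account HAVING SUM(amount) > 2648.82

Result:
account | SUM(amount)
--------+------------
ACC-103 | 16940.07   
ACC-104 | 6137.31    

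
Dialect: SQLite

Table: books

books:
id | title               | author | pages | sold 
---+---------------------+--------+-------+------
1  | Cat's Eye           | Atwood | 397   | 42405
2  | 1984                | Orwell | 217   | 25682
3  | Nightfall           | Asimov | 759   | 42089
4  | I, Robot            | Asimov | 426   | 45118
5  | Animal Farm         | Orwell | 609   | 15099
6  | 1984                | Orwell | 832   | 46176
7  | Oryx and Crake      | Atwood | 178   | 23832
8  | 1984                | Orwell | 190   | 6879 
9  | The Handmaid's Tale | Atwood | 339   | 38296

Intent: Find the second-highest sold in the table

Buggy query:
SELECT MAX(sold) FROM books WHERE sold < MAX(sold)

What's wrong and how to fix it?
Bug: The inner MAX is an aggregate inside WHERE, which is not allowed

Fix: Compute the overall MAX in a subquery, then take MAX of rows below it

Corrected query:
SELECT MAX(sold) FROM books WHERE sold < (SELECT MAX(sold) FROM books)

Result:
MAX(sold)
---------
45118    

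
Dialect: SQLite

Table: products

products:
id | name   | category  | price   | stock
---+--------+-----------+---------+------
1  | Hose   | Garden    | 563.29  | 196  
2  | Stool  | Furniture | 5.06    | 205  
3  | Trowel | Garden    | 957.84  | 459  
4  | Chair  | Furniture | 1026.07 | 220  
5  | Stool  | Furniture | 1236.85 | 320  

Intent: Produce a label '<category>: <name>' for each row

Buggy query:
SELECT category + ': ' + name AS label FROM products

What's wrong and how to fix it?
Bug: '+' is numeric addition; on text columns SQLite converts them to 0 instead of concatenating

Fix: Use the || operator for string concatenation

Corrected query:
SELECT category || ': ' || name AS label FROM products

Result:
label           
----------------
Garden: Hose    
Furniture: Stool
Garden: Trowel  
Furniture: Chair
Furniture: Stool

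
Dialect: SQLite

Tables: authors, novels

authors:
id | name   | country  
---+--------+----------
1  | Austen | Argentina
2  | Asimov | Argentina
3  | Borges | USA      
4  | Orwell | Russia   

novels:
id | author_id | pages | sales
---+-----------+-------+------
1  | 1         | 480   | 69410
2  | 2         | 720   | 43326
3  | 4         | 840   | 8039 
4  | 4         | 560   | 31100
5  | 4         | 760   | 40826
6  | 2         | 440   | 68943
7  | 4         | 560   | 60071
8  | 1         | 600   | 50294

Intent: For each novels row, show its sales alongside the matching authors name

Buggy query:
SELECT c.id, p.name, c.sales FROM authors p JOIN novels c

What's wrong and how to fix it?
Bug: Missing join condition: each novels row is matched to all authors rows instead of just its own

Fix: Specify the join condition linking the foreign key to the parent id

Corrected query:
SELECT c.id, p.name, c.sales FROM authors p JOIN novels c ON c.author_id = p.id

Result:
id | name   | sales
---+--------+------
1  | Austen | 69410
2  | Asimov | 43326
3  | Orwell | 8039 
4  | Orwell | 31100
5  | Orwell | 40826
6  | Asimov | 68943
7  | Orwell | 60071
8  | Austen | 50294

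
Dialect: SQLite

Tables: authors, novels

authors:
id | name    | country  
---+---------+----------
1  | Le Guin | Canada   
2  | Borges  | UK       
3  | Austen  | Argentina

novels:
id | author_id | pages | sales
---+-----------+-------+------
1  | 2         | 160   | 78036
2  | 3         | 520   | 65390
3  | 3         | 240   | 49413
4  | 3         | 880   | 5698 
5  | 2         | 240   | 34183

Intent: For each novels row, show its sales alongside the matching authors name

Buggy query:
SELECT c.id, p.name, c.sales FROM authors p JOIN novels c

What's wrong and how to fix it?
Bug: JOIN with no ON clause produces a cartesian product; every novels row pairs with every authors row

Fix: Specify the join condition linking the foreign key to the parent id

Corrected query:
SELECT c.id, p.name, c.sales FROM authors p JOIN novels c ON c.author_id = p.id

Result:
id | name   | sales
---+--------+------
1  | Borges | 78036
2  | Austen | 65390
3  | Austen | 49413
4  | Austen | 5698 
5  | Borges | 34183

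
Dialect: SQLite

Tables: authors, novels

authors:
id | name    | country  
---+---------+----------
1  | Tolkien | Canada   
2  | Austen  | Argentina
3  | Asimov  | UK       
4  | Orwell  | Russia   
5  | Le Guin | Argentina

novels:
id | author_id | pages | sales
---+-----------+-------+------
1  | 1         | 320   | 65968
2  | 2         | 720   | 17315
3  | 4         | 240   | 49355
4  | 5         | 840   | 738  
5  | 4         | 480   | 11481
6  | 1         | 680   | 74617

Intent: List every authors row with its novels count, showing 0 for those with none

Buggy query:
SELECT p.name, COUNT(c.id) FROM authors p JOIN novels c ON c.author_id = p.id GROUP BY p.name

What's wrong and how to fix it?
Bug: INNER JOIN drops authors rows that have no matching novels rows

Fix: Switch to LEFT JOIN to retain unmatched parent rows

Corrected query:
SELECT p.name, COUNT(c.id) FROM authors p LEFT JOIN novels c ON c.author_id = p.id GROUP BY p.name

Result:
name    | COUNT(c.id)
--------+------------
Asimov  | 0          
Austen  | 1          
Le Guin | 1          
Orwell  | 2          
Tolkien | 2          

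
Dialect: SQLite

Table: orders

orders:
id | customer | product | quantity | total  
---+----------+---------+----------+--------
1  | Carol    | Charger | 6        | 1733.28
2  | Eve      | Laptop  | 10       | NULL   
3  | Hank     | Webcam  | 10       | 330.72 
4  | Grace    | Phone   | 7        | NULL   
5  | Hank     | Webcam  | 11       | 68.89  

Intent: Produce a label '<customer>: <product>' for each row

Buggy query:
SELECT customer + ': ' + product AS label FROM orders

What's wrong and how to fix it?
Bug: '+' is numeric addition; on text columns SQLite converts them to 0 instead of concatenating

Fix: Replace + with || to concatenate text

Corrected query:
SELECT customer || ': ' || product AS label FROM orders

Result:
label         
--------------
Carol: Charger
Eve: Laptop   
Hank: Webcam  
Grace: Phone  
Hank: Webcam  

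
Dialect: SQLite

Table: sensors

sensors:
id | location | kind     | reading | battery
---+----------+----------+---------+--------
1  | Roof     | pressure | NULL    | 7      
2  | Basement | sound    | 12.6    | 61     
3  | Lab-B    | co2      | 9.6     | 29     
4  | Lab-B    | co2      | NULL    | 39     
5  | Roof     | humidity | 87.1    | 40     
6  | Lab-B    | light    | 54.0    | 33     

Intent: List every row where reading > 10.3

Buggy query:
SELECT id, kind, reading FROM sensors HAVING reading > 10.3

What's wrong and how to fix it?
Bug: This is a non-aggregate query (no GROUP BY, no aggregates), so in SQLite the HAVING clause is invalid here; a row-level condition belongs in WHERE

Fix: Replace HAVING with WHERE since the condition applies to individual rows

Corrected query:
SELECT id, kind, reading FROM sensors WHERE reading > 10.3

Result:
id | kind     | reading
---+----------+--------
2  | sound    | 12.6   
5  | humidity | 87.1   
6  | light    | 54     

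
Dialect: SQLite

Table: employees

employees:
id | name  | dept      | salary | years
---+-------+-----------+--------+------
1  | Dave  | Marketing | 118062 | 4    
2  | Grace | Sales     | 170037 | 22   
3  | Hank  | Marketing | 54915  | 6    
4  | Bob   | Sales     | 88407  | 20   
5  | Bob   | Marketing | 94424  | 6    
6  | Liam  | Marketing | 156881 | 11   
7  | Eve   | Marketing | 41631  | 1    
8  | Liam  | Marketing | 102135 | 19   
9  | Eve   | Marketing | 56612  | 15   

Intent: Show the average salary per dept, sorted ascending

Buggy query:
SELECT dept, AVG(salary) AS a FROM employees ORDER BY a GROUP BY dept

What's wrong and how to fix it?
Bug: GROUP BY must precede ORDER BY

Fix: Move ORDER BY to the end, after GROUP BY

Corrected query:
SELECT dept, AVG(salary) AS a FROM employees GROUP BY dept ORDER BY a

Result:
dept      | a           
----------+-------------
Marketing | 89237.142857
Sales     | 129222      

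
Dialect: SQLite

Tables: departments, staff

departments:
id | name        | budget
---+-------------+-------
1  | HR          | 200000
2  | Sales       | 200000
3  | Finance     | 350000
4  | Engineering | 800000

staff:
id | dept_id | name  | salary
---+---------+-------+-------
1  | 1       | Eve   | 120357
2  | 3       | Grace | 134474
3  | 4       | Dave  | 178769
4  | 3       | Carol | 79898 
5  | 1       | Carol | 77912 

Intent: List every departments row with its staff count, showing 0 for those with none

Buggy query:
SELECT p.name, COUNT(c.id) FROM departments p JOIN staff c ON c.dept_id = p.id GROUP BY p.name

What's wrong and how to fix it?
Bug: An inner join excludes parents with zero children

Fix: Switch to LEFT JOIN to retain unmatched parent rows

Corrected query:
SELECT p.name, COUNT(c.id) FROM departments p LEFT JOIN staff c ON c.dept_id = p.id GROUP BY p.name

Result:
name        | COUNT(c.id)
------------+------------
Engineering | 1          
Finance     | 2          
HR          | 2          
Sales       | 0          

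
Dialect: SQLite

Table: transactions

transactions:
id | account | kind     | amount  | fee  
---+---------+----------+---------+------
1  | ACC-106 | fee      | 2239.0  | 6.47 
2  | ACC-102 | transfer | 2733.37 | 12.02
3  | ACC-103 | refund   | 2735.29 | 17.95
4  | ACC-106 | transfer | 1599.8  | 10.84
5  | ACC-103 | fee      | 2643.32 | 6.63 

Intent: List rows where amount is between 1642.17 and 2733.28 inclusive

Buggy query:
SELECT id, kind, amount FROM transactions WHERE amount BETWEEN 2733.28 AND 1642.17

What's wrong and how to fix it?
Bug: BETWEEN expects the lower bound first; with 2733.28 AND 1642.17 the range is empty

Fix: Write BETWEEN 1642.17 AND 2733.28

Corrected query:
SELECT id, kind, amount FROM transactions WHERE amount BETWEEN 1642.17 AND 2733.28

Result:
id | kind | amount 
---+------+--------
1  | fee  | 2239   
5  | fee  | 2643.32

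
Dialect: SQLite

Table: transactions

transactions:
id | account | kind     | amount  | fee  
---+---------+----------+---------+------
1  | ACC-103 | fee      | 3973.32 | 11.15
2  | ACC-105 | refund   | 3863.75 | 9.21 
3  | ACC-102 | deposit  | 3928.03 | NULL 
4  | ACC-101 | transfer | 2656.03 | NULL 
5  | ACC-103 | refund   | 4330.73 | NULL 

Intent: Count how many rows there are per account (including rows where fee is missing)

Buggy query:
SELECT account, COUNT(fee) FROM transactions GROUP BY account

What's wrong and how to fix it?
Bug: COUNT(column) counts non-NULL values only; rows with NULL fee aren't counted

Fix: Replace COUNT(fee) with COUNT(*)

Corrected query:
SELECT account, COUNT(*) FROM transactions GROUP BY account

Result:
account | COUNT(*)
--------+---------
ACC-101 | 1       
ACC-102 | 1       
ACC-103 | 2       
ACC-105 | 1       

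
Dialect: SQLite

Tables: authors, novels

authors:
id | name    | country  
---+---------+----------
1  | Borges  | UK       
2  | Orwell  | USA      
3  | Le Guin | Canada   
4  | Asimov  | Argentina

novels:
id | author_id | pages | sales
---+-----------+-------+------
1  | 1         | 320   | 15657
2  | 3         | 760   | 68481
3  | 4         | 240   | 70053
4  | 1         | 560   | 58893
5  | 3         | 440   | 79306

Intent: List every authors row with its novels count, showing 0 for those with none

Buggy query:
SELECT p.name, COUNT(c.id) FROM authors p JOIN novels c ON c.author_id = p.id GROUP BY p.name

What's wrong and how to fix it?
Bug: INNER JOIN drops authors rows that have no matching novels rows

Fix: Use LEFT JOIN so parents without children still appear (COUNT(c.id) gives 0)

Corrected query:
SELECT p.name, COUNT(c.id) FROM authors p LEFT JOIN novels c ON c.author_id = p.id GROUP BY p.name

Result:
name    | COUNT(c.id)
--------+------------
Asimov  | 1          
Borges  | 2          
Le Guin | 2          
Orwell  | 0          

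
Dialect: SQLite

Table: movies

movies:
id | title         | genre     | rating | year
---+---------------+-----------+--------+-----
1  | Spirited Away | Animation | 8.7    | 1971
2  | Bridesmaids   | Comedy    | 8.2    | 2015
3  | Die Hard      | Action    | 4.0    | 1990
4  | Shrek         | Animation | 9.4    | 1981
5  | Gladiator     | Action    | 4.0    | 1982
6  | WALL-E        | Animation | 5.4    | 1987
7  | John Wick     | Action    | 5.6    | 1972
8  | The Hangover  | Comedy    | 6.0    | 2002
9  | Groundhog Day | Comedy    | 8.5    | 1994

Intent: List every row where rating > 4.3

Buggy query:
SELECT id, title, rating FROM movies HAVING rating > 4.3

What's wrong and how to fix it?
Bug: This is a non-aggregate query (no GROUP BY, no aggregates), so in SQLite the HAVING clause is invalid here; a row-level condition belongs in WHERE

Fix: Replace HAVING with WHERE since the condition applies to individual rows

Corrected query:
SELECT id, title, rating FROM movies WHERE rating > 4.3

Result:
id | title         | rating
---+---------------+-------
1  | Spirited Away | 8.7   
2  | Bridesmaids   | 8.2   
4  | Shrek         | 9.4   
6  | WALL-E        | 5.4   
7  | John Wick     | 5.6   
8  | The Hangover  | 6     
9  | Groundhog Day | 8.5   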